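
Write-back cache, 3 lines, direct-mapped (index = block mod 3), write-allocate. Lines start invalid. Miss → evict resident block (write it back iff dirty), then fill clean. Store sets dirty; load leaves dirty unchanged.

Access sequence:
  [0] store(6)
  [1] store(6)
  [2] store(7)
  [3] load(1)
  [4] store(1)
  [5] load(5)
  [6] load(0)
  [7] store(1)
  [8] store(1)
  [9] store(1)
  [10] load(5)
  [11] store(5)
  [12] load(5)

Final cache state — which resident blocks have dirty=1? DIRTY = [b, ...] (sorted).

  0 | W B6 → L0 miss [D]
  1 | W B6 → L0 hit [D]
  2 | W B7 → L1 miss [D]
  3 | R B1 → L1 miss wb→B7 [-]
  4 | W B1 → L1 hit [D]
  5 | R B5 → L2 miss [-]
  6 | R B0 → L0 miss wb→B6 [-]
  7 | W B1 → L1 hit [D]
  8 | W B1 → L1 hit [D]
  9 | W B1 → L1 hit [D]
  10 | R B5 → L2 hit [-]
  11 | W B5 → L2 hit [D]
  12 | R B5 → L2 hit [D]

DIRTY = [1, 5]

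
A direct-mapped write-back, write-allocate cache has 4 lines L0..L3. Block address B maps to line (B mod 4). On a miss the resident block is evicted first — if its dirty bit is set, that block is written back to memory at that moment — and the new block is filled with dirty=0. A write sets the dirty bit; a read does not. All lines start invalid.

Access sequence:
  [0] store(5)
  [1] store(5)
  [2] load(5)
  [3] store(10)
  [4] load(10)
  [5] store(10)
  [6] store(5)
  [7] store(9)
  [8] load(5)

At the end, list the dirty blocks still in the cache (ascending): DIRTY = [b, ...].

DIRTY = [10]

  0 | W B5 → L1 miss [D]
  1 | W B5 → L1 hit [D]
  2 | R B5 → L1 hit [D]
  3 | W B10 → L2 miss [D]
  4 | R B10 → L2 hit [D]
  5 | W B10 → L2 hit [D]
  6 | W B5 → L1 hit [D]
  7 | W B9 → L1 miss wb→B5 [D]
  8 | R B5 → L1 miss wb→B9 [-]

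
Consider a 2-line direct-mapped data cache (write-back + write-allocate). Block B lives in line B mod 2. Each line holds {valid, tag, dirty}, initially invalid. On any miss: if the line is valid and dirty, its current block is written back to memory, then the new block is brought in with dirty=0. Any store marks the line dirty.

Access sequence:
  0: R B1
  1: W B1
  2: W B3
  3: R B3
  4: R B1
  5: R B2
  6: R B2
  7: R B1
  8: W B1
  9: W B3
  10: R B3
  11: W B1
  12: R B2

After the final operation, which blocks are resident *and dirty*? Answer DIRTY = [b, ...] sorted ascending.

DIRTY = [1]

  0 | R B1 → L1 miss [-]
  1 | W B1 → L1 hit [D]
  2 | W B3 → L1 miss wb→B1 [D]
  3 | R B3 → L1 hit [D]
  4 | R B1 → L1 miss wb→B3 [-]
  5 | R B2 → L0 miss [-]
  6 | R B2 → L0 hit [-]
  7 | R B1 → L1 hit [-]
  8 | W B1 → L1 hit [D]
  9 | W B3 → L1 miss wb→B1 [D]
  10 | R B3 → L1 hit [D]
  11 | W B1 → L1 miss wb→B3 [D]
  12 | R B2 → L0 hit [-]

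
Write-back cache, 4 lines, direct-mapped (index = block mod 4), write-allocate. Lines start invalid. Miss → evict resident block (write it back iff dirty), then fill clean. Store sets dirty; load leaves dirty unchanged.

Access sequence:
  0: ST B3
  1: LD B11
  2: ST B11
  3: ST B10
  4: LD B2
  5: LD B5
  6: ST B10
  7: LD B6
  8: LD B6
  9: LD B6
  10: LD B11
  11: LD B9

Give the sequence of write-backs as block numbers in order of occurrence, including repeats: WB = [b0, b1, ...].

WB = [3, 10, 10]

0: W B3 -> L3 miss  d=D]
1: R B11 -> L3 miss wb->B3  d=-]
2: W B11 -> L3 hit  d=D]
3: W B10 -> L2 miss  d=D]
4: R B2 -> L2 miss wb->B10  d=-]
5: R B5 -> L1 miss  d=-]
6: W B10 -> L2 miss  d=D]
7: R B6 -> L2 miss wb->B10  d=-]
8: R B6 -> L2 hit  d=-]
9: R B6 -> L2 hit  d=-]
10: R B11 -> L3 hit  d=D]
11: R B9 -> L1 miss  d=-]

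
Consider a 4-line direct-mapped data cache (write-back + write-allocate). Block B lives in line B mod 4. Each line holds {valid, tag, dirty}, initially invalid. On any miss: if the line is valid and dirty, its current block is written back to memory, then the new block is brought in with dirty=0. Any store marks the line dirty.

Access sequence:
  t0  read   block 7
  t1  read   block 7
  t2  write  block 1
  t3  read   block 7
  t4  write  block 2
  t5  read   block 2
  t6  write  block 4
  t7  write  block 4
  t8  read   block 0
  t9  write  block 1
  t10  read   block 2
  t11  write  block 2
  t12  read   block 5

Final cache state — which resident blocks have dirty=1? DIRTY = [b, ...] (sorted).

DIRTY = [2]

  0 | R B7 → L3 miss [-]
  1 | R B7 → L3 hit [-]
  2 | W B1 → L1 miss [D]
  3 | R B7 → L3 hit [-]
  4 | W B2 → L2 miss [D]
  5 | R B2 → L2 hit [D]
  6 | W B4 → L0 miss [D]
  7 | W B4 → L0 hit [D]
  8 | R B0 → L0 miss wb→B4 [-]
  9 | W B1 → L1 hit [D]
  10 | R B2 → L2 hit [D]
  11 | W B2 → L2 hit [D]
  12 | R B5 → L1 miss wb→B1 [-]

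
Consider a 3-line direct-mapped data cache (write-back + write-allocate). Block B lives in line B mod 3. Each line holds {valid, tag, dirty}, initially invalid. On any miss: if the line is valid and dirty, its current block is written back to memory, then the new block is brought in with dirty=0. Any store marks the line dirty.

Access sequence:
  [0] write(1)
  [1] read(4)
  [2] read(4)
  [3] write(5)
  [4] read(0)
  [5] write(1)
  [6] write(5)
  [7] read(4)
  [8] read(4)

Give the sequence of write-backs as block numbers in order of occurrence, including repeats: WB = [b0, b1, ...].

WB = [1, 1]

  0 | W B1 → L1 miss [D]
  1 | R B4 → L1 miss wb→B1 [-]
  2 | R B4 → L1 hit [-]
  3 | W B5 → L2 miss [D]
  4 | R B0 → L0 miss [-]
  5 | W B1 → L1 miss [D]
  6 | W B5 → L2 hit [D]
  7 | R B4 → L1 miss wb→B1 [-]
  8 | R B4 → L1 hit [-]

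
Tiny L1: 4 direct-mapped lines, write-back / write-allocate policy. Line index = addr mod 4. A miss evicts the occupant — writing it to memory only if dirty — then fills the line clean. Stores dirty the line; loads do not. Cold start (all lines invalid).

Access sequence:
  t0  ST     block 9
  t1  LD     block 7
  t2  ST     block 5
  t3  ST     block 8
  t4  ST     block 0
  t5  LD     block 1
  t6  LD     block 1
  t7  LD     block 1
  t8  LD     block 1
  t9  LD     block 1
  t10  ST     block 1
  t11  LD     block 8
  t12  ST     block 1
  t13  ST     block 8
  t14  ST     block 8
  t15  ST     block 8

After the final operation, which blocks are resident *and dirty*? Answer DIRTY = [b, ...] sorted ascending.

0: W B9 → L1 miss [D]
1: R B7 → L3 miss [-]
2: W B5 → L1 miss wb→B9 [D]
3: W B8 → L0 miss [D]
4: W B0 → L0 miss wb→B8 [D]
5: R B1 → L1 miss wb→B5 [-]
6: R B1 → L1 hit [-]
7: R B1 → L1 hit [-]
8: R B1 → L1 hit [-]
9: R B1 → L1 hit [-]
10: W B1 → L1 hit [D]
11: R B8 → L0 miss wb→B0 [-]
12: W B1 → L1 hit [D]
13: W B8 → L0 hit [D]
14: W B8 → L0 hit [D]
15: W B8 → L0 hit [D]

DIRTY = [1, 8]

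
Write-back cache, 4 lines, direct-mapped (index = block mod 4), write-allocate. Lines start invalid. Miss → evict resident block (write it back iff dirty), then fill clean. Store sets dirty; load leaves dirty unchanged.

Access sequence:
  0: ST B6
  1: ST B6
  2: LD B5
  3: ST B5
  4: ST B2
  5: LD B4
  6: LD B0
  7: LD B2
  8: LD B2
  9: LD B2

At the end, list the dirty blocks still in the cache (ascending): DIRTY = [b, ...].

0: W B6 → L2 miss [D]
1: W B6 → L2 hit [D]
2: R B5 → L1 miss [-]
3: W B5 → L1 hit [D]
4: W B2 → L2 miss wb→B6 [D]
5: R B4 → L0 miss [-]
6: R B0 → L0 miss [-]
7: R B2 → L2 hit [D]
8: R B2 → L2 hit [D]
9: R B2 → L2 hit [D]

DIRTY = [2, 5]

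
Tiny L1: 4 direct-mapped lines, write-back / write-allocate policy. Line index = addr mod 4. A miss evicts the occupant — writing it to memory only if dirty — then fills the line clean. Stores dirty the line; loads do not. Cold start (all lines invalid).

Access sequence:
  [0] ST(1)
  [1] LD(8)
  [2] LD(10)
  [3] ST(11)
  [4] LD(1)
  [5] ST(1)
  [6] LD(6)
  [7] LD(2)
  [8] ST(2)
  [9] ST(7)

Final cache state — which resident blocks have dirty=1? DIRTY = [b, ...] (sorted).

DIRTY = [1, 2, 7]

0: W B1 -> L1 miss  d=D]
1: R B8 -> L0 miss  d=-]
2: R B10 -> L2 miss  d=-]
3: W B11 -> L3 miss  d=D]
4: R B1 -> L1 hit  d=D]
5: W B1 -> L1 hit  d=D]
6: R B6 -> L2 miss  d=-]
7: R B2 -> L2 miss  d=-]
8: W B2 -> L2 hit  d=D]
9: W B7 -> L3 miss wb->B11  d=D]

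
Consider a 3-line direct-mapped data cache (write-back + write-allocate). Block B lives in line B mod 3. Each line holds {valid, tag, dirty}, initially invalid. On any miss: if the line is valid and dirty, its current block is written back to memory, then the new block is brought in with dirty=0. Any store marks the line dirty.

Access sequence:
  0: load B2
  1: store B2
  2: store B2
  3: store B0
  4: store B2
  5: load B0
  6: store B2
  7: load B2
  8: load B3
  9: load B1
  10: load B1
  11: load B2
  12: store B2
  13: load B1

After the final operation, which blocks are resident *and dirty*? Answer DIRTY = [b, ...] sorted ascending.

DIRTY = [2]

0: R B2 → L2 miss [-]
1: W B2 → L2 hit [D]
2: W B2 → L2 hit [D]
3: W B0 → L0 miss [D]
4: W B2 → L2 hit [D]
5: R B0 → L0 hit [D]
6: W B2 → L2 hit [D]
7: R B2 → L2 hit [D]
8: R B3 → L0 miss wb→B0 [-]
9: R B1 → L1 miss [-]
10: R B1 → L1 hit [-]
11: R B2 → L2 hit [D]
12: W B2 → L2 hit [D]
13: R B1 → L1 hit [-]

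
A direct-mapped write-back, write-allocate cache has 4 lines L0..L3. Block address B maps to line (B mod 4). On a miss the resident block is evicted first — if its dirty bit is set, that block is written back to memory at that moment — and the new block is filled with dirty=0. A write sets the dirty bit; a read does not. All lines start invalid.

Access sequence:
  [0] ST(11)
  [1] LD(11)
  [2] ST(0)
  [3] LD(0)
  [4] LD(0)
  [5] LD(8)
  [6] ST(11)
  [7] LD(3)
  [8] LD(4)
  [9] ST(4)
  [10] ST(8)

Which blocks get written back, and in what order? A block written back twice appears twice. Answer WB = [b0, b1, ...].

0: W B11 -> L3 miss  d=D]
1: R B11 -> L3 hit  d=D]
2: W B0 -> L0 miss  d=D]
3: R B0 -> L0 hit  d=D]
4: R B0 -> L0 hit  d=D]
5: R B8 -> L0 miss wb->B0  d=-]
6: W B11 -> L3 hit  d=D]
7: R B3 -> L3 miss wb->B11  d=-]
8: R B4 -> L0 miss  d=-]
9: W B4 -> L0 hit  d=D]
10: W B8 -> L0 miss wb->B4  d=D]

WB = [0, 11, 4]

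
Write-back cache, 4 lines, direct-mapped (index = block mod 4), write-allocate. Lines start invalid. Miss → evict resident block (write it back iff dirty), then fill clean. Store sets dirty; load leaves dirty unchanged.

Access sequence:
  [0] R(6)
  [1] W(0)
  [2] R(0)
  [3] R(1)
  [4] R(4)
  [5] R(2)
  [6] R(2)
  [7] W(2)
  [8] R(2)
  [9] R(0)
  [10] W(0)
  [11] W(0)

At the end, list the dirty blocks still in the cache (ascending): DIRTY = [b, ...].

  0 | R B6 → L2 miss [-]
  1 | W B0 → L0 miss [D]
  2 | R B0 → L0 hit [D]
  3 | R B1 → L1 miss [-]
  4 | R B4 → L0 miss wb→B0 [-]
  5 | R B2 → L2 miss [-]
  6 | R B2 → L2 hit [-]
  7 | W B2 → L2 hit [D]
  8 | R B2 → L2 hit [D]
  9 | R B0 → L0 miss [-]
  10 | W B0 → L0 hit [D]
  11 | W B0 → L0 hit [D]

DIRTY = [0, 2]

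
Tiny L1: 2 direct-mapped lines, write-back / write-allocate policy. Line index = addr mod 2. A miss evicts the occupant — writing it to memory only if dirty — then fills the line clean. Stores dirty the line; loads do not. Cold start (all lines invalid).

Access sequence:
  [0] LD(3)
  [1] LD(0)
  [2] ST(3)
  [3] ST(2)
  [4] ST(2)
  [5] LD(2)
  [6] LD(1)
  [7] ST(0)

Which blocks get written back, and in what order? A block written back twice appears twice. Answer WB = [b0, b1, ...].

WB = [3, 2]

  0 | R B3 → L1 miss [-]
  1 | R B0 → L0 miss [-]
  2 | W B3 → L1 hit [D]
  3 | W B2 → L0 miss [D]
  4 | W B2 → L0 hit [D]
  5 | R B2 → L0 hit [D]
  6 | R B1 → L1 miss wb→B3 [-]
  7 | W B0 → L0 miss wb→B2 [D]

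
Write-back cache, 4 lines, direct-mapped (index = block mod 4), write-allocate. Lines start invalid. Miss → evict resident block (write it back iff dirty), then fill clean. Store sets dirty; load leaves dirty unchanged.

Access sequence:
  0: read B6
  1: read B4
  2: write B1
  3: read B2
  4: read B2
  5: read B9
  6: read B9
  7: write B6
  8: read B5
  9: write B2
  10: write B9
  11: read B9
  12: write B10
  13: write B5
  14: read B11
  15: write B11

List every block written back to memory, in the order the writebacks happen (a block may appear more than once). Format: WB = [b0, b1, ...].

WB = [1, 6, 2, 9]

  0 | R B6 → L2 miss [-]
  1 | R B4 → L0 miss [-]
  2 | W B1 → L1 miss [D]
  3 | R B2 → L2 miss [-]
  4 | R B2 → L2 hit [-]
  5 | R B9 → L1 miss wb→B1 [-]
  6 | R B9 → L1 hit [-]
  7 | W B6 → L2 miss [D]
  8 | R B5 → L1 miss [-]
  9 | W B2 → L2 miss wb→B6 [D]
  10 | W B9 → L1 miss [D]
  11 | R B9 → L1 hit [D]
  12 | W B10 → L2 miss wb→B2 [D]
  13 | W B5 → L1 miss wb→B9 [D]
  14 | R B11 → L3 miss [-]
  15 | W B11 → L3 hit [D]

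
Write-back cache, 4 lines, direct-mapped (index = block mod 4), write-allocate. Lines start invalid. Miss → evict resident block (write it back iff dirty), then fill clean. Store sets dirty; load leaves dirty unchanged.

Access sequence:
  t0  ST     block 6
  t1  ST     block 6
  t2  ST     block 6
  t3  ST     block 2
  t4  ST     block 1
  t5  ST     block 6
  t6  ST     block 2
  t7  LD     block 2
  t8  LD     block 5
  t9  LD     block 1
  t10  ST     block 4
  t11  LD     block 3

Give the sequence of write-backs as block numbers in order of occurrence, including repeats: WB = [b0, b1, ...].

WB = [6, 2, 6, 1]

0: W B6 -> L2 miss  d=D]
1: W B6 -> L2 hit  d=D]
2: W B6 -> L2 hit  d=D]
3: W B2 -> L2 miss wb->B6  d=D]
4: W B1 -> L1 miss  d=D]
5: W B6 -> L2 miss wb->B2  d=D]
6: W B2 -> L2 miss wb->B6  d=D]
7: R B2 -> L2 hit  d=D]
8: R B5 -> L1 miss wb->B1  d=-]
9: R B1 -> L1 miss  d=-]
10: W B4 -> L0 miss  d=D]
11: R B3 -> L3 miss  d=-]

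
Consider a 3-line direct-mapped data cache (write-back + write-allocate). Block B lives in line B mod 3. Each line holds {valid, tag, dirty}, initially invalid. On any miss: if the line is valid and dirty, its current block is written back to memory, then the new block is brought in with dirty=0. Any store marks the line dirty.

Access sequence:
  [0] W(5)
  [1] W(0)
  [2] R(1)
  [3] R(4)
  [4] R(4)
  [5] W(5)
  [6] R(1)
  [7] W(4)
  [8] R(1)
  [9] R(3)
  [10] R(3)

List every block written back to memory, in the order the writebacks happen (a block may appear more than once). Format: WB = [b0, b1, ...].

WB = [4, 0]

  0 | W B5 → L2 miss [D]
  1 | W B0 → L0 miss [D]
  2 | R B1 → L1 miss [-]
  3 | R B4 → L1 miss [-]
  4 | R B4 → L1 hit [-]
  5 | W B5 → L2 hit [D]
  6 | R B1 → L1 miss [-]
  7 | W B4 → L1 miss [D]
  8 | R B1 → L1 miss wb→B4 [-]
  9 | R B3 → L0 miss wb→B0 [-]
  10 | R B3 → L0 hit [-]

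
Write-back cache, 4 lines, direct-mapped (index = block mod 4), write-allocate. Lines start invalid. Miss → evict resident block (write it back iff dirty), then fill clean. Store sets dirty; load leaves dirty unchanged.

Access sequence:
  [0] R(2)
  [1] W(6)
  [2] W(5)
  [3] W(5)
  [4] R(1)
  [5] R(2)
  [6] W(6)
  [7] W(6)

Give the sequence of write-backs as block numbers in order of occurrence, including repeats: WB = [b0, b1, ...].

  0 | R B2 → L2 miss [-]
  1 | W B6 → L2 miss [D]
  2 | W B5 → L1 miss [D]
  3 | W B5 → L1 hit [D]
  4 | R B1 → L1 miss wb→B5 [-]
  5 | R B2 → L2 miss wb→B6 [-]
  6 | W B6 → L2 miss [D]
  7 | W B6 → L2 hit [D]

WB = [5, 6]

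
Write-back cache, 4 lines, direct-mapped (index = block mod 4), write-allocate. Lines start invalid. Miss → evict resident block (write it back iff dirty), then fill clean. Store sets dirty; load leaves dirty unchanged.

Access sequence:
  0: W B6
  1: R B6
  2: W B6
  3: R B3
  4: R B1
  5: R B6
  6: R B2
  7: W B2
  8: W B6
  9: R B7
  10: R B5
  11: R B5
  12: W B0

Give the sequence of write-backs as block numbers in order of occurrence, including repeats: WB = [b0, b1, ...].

  0 | W B6 → L2 miss [D]
  1 | R B6 → L2 hit [D]
  2 | W B6 → L2 hit [D]
  3 | R B3 → L3 miss [-]
  4 | R B1 → L1 miss [-]
  5 | R B6 → L2 hit [D]
  6 | R B2 → L2 miss wb→B6 [-]
  7 | W B2 → L2 hit [D]
  8 | W B6 → L2 miss wb→B2 [D]
  9 | R B7 → L3 miss [-]
  10 | R B5 → L1 miss [-]
  11 | R B5 → L1 hit [-]
  12 | W B0 → L0 miss [D]

WB = [6, 2]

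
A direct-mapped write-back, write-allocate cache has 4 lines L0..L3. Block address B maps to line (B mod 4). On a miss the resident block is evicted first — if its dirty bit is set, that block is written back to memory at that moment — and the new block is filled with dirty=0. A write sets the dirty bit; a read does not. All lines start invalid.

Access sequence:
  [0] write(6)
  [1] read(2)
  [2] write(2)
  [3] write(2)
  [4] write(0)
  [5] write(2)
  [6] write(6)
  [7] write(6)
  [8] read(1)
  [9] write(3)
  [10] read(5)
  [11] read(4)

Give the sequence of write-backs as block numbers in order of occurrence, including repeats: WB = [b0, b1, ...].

WB = [6, 2, 0]

0: W B6 -> L2 miss  d=D]
1: R B2 -> L2 miss wb->B6  d=-]
2: W B2 -> L2 hit  d=D]
3: W B2 -> L2 hit  d=D]
4: W B0 -> L0 miss  d=D]
5: W B2 -> L2 hit  d=D]
6: W B6 -> L2 miss wb->B2  d=D]
7: W B6 -> L2 hit  d=D]
8: R B1 -> L1 miss  d=-]
9: W B3 -> L3 miss  d=D]
10: R B5 -> L1 miss  d=-]
11: R B4 -> L0 miss wb->B0  d=-]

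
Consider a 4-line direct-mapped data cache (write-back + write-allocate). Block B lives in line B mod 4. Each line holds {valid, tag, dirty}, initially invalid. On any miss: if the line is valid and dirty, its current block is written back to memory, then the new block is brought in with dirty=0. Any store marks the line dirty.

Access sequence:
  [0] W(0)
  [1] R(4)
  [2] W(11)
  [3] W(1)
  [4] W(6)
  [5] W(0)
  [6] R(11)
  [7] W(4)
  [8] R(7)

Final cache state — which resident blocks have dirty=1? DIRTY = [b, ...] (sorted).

DIRTY = [1, 4, 6]

0: W B0 → L0 miss [D]
1: R B4 → L0 miss wb→B0 [-]
2: W B11 → L3 miss [D]
3: W B1 → L1 miss [D]
4: W B6 → L2 miss [D]
5: W B0 → L0 miss [D]
6: R B11 → L3 hit [D]
7: W B4 → L0 miss wb→B0 [D]
8: R B7 → L3 miss wb→B11 [-]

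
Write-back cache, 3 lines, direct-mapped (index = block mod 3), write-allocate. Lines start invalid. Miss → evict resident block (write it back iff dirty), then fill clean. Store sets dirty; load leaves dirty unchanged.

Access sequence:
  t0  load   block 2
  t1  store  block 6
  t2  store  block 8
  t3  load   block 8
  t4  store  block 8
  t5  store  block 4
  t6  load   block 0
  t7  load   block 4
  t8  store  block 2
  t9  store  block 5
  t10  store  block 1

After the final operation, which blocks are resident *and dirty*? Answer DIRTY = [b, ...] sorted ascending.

0: R B2 → L2 miss [-]
1: W B6 → L0 miss [D]
2: W B8 → L2 miss [D]
3: R B8 → L2 hit [D]
4: W B8 → L2 hit [D]
5: W B4 → L1 miss [D]
6: R B0 → L0 miss wb→B6 [-]
7: R B4 → L1 hit [D]
8: W B2 → L2 miss wb→B8 [D]
9: W B5 → L2 miss wb→B2 [D]
10: W B1 → L1 miss wb→B4 [D]

DIRTY = [1, 5]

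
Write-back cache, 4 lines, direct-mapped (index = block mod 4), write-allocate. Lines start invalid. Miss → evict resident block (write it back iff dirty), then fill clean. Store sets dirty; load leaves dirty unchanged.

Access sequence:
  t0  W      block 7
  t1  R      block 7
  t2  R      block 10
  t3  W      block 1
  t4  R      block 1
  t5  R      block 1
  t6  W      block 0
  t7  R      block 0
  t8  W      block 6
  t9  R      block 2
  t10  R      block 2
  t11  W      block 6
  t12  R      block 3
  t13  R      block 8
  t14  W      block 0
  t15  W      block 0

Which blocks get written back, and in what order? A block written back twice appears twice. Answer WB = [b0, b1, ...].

WB = [6, 7, 0]

0: W B7 → L3 miss [D]
1: R B7 → L3 hit [D]
2: R B10 → L2 miss [-]
3: W B1 → L1 miss [D]
4: R B1 → L1 hit [D]
5: R B1 → L1 hit [D]
6: W B0 → L0 miss [D]
7: R B0 → L0 hit [D]
8: W B6 → L2 miss [D]
9: R B2 → L2 miss wb→B6 [-]
10: R B2 → L2 hit [-]
11: W B6 → L2 miss [D]
12: R B3 → L3 miss wb→B7 [-]
13: R B8 → L0 miss wb→B0 [-]
14: W B0 → L0 miss [D]
15: W B0 → L0 hit [D]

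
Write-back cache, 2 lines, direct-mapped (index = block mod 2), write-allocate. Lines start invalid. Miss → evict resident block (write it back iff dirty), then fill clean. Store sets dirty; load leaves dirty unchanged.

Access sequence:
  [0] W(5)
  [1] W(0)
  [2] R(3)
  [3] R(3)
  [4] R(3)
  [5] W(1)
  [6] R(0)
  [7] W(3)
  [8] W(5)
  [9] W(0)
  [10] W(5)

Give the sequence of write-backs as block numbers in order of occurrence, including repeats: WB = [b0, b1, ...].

WB = [5, 1, 3]

  0 | W B5 → L1 miss [D]
  1 | W B0 → L0 miss [D]
  2 | R B3 → L1 miss wb→B5 [-]
  3 | R B3 → L1 hit [-]
  4 | R B3 → L1 hit [-]
  5 | W B1 → L1 miss [D]
  6 | R B0 → L0 hit [D]
  7 | W B3 → L1 miss wb→B1 [D]
  8 | W B5 → L1 miss wb→B3 [D]
  9 | W B0 → L0 hit [D]
  10 | W B5 → L1 hit [D]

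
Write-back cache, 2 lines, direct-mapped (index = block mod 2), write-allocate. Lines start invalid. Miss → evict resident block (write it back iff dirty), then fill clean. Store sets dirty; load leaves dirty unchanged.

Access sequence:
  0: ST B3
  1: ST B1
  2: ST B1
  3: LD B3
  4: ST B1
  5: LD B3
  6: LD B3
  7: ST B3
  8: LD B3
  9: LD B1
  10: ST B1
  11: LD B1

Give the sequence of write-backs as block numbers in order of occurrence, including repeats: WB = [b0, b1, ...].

WB = [3, 1, 1, 3]

0: W B3 → L1 miss [D]
1: W B1 → L1 miss wb→B3 [D]
2: W B1 → L1 hit [D]
3: R B3 → L1 miss wb→B1 [-]
4: W B1 → L1 miss [D]
5: R B3 → L1 miss wb→B1 [-]
6: R B3 → L1 hit [-]
7: W B3 → L1 hit [D]
8: R B3 → L1 hit [D]
9: R B1 → L1 miss wb→B3 [-]
10: W B1 → L1 hit [D]
11: R B1 → L1 hit [D]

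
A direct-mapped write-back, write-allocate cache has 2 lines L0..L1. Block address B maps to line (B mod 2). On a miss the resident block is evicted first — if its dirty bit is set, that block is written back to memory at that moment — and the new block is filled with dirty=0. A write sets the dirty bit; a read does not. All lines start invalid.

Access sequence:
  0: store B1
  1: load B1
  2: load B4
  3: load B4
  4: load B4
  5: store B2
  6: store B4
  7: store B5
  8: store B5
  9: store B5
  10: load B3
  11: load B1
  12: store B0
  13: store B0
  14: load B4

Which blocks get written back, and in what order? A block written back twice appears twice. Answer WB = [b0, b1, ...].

0: W B1 → L1 miss [D]
1: R B1 → L1 hit [D]
2: R B4 → L0 miss [-]
3: R B4 → L0 hit [-]
4: R B4 → L0 hit [-]
5: W B2 → L0 miss [D]
6: W B4 → L0 miss wb→B2 [D]
7: W B5 → L1 miss wb→B1 [D]
8: W B5 → L1 hit [D]
9: W B5 → L1 hit [D]
10: R B3 → L1 miss wb→B5 [-]
11: R B1 → L1 miss [-]
12: W B0 → L0 miss wb→B4 [D]
13: W B0 → L0 hit [D]
14: R B4 → L0 miss wb→B0 [-]

WB = [2, 1, 5, 4, 0]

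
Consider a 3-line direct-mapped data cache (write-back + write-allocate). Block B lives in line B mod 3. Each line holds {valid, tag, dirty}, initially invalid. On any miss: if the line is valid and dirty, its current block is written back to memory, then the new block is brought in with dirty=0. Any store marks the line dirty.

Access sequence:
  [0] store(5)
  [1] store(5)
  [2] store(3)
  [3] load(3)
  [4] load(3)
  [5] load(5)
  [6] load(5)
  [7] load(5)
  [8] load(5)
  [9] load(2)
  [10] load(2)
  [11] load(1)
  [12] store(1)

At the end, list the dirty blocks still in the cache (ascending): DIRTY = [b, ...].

0: W B5 -> L2 miss  d=D]
1: W B5 -> L2 hit  d=D]
2: W B3 -> L0 miss  d=D]
3: R B3 -> L0 hit  d=D]
4: R B3 -> L0 hit  d=D]
5: R B5 -> L2 hit  d=D]
6: R B5 -> L2 hit  d=D]
7: R B5 -> L2 hit  d=D]
8: R B5 -> L2 hit  d=D]
9: R B2 -> L2 miss wb->B5  d=-]
10: R B2 -> L2 hit  d=-]
11: R B1 -> L1 miss  d=-]
12: W B1 -> L1 hit  d=D]

DIRTY = [1, 3]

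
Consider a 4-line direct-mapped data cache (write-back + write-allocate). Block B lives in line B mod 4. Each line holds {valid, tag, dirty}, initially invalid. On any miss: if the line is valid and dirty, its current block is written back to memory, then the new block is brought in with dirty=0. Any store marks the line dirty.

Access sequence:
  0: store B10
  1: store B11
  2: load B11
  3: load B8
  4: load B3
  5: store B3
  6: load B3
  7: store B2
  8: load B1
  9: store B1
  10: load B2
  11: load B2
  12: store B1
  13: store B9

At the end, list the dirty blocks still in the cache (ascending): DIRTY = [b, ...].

DIRTY = [2, 3, 9]

  0 | W B10 → L2 miss [D]
  1 | W B11 → L3 miss [D]
  2 | R B11 → L3 hit [D]
  3 | R B8 → L0 miss [-]
  4 | R B3 → L3 miss wb→B11 [-]
  5 | W B3 → L3 hit [D]
  6 | R B3 → L3 hit [D]
  7 | W B2 → L2 miss wb→B10 [D]
  8 | R B1 → L1 miss [-]
  9 | W B1 → L1 hit [D]
  10 | R B2 → L2 hit [D]
  11 | R B2 → L2 hit [D]
  12 | W B1 → L1 hit [D]
  13 | W B9 → L1 miss wb→B1 [D]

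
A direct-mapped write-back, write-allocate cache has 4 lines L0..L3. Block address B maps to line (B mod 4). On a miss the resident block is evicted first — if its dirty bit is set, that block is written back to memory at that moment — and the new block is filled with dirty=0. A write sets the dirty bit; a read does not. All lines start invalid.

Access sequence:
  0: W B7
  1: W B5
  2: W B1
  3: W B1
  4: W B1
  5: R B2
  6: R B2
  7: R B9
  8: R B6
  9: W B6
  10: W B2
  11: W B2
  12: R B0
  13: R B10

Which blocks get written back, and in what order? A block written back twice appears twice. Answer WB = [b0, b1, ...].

0: W B7 -> L3 miss  d=D]
1: W B5 -> L1 miss  d=D]
2: W B1 -> L1 miss wb->B5  d=D]
3: W B1 -> L1 hit  d=D]
4: W B1 -> L1 hit  d=D]
5: R B2 -> L2 miss  d=-]
6: R B2 -> L2 hit  d=-]
7: R B9 -> L1 miss wb->B1  d=-]
8: R B6 -> L2 miss  d=-]
9: W B6 -> L2 hit  d=D]
10: W B2 -> L2 miss wb->B6  d=D]
11: W B2 -> L2 hit  d=D]
12: R B0 -> L0 miss  d=-]
13: R B10 -> L2 miss wb->B2  d=-]

WB = [5, 1, 6, 2]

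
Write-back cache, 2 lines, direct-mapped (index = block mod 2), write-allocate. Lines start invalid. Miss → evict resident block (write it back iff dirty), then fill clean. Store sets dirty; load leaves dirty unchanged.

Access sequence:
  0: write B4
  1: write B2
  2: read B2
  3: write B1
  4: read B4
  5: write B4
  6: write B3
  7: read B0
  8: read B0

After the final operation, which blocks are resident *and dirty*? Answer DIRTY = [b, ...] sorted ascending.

  0 | W B4 → L0 miss [D]
  1 | W B2 → L0 miss wb→B4 [D]
  2 | R B2 → L0 hit [D]
  3 | W B1 → L1 miss [D]
  4 | R B4 → L0 miss wb→B2 [-]
  5 | W B4 → L0 hit [D]
  6 | W B3 → L1 miss wb→B1 [D]
  7 | R B0 → L0 miss wb→B4 [-]
  8 | R B0 → L0 hit [-]

DIRTY = [3]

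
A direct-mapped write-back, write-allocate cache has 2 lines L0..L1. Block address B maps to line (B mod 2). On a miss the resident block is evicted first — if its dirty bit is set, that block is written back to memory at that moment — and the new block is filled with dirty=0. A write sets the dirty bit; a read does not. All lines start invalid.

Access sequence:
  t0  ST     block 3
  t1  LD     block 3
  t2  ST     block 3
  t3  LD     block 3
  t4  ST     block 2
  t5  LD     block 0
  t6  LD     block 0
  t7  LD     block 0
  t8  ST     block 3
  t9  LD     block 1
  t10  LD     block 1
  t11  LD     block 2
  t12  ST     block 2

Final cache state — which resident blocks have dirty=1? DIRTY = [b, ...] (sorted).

  0 | W B3 → L1 miss [D]
  1 | R B3 → L1 hit [D]
  2 | W B3 → L1 hit [D]
  3 | R B3 → L1 hit [D]
  4 | W B2 → L0 miss [D]
  5 | R B0 → L0 miss wb→B2 [-]
  6 | R B0 → L0 hit [-]
  7 | R B0 → L0 hit [-]
  8 | W B3 → L1 hit [D]
  9 | R B1 → L1 miss wb→B3 [-]
  10 | R B1 → L1 hit [-]
  11 | R B2 → L0 miss [-]
  12 | W B2 → L0 hit [D]

DIRTY = [2]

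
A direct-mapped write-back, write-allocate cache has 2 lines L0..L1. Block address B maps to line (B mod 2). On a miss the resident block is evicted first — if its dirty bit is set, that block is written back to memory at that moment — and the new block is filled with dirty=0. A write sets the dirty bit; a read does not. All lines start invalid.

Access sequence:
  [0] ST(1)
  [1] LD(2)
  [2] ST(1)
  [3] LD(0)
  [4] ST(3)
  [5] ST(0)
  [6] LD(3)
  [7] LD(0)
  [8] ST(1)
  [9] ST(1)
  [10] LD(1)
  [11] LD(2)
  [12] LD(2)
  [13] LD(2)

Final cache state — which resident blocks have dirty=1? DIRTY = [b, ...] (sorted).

DIRTY = [1]

  0 | W B1 → L1 miss [D]
  1 | R B2 → L0 miss [-]
  2 | W B1 → L1 hit [D]
  3 | R B0 → L0 miss [-]
  4 | W B3 → L1 miss wb→B1 [D]
  5 | W B0 → L0 hit [D]
  6 | R B3 → L1 hit [D]
  7 | R B0 → L0 hit [D]
  8 | W B1 → L1 miss wb→B3 [D]
  9 | W B1 → L1 hit [D]
  10 | R B1 → L1 hit [D]
  11 | R B2 → L0 miss wb→B0 [-]
  12 | R B2 → L0 hit [-]
  13 | R B2 → L0 hit [-]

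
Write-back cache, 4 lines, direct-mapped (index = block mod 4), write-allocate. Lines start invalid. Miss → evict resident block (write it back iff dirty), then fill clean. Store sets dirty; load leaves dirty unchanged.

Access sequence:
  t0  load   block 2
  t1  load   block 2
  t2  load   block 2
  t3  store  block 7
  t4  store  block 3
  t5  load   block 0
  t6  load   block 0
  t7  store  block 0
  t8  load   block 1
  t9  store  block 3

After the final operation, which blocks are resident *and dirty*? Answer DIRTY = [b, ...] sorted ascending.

0: R B2 → L2 miss [-]
1: R B2 → L2 hit [-]
2: R B2 → L2 hit [-]
3: W B7 → L3 miss [D]
4: W B3 → L3 miss wb→B7 [D]
5: R B0 → L0 miss [-]
6: R B0 → L0 hit [-]
7: W B0 → L0 hit [D]
8: R B1 → L1 miss [-]
9: W B3 → L3 hit [D]

DIRTY = [0, 3]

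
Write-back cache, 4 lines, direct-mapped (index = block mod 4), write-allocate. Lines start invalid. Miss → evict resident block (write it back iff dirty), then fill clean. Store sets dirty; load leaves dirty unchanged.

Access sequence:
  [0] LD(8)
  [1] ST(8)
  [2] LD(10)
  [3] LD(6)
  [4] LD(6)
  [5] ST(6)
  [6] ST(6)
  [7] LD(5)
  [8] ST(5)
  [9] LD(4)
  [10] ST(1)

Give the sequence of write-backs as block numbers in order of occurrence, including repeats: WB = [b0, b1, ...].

WB = [8, 5]

0: R B8 → L0 miss [-]
1: W B8 → L0 hit [D]
2: R B10 → L2 miss [-]
3: R B6 → L2 miss [-]
4: R B6 → L2 hit [-]
5: W B6 → L2 hit [D]
6: W B6 → L2 hit [D]
7: R B5 → L1 miss [-]
8: W B5 → L1 hit [D]
9: R B4 → L0 miss wb→B8 [-]
10: W B1 → L1 miss wb→B5 [D]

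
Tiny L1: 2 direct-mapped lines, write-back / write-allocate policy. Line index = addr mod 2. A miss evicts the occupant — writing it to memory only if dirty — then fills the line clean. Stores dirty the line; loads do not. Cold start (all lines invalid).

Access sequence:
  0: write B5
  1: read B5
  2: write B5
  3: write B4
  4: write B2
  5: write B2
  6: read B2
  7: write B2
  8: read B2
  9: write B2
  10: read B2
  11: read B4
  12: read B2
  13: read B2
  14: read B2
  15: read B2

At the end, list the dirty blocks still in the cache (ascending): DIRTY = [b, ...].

0: W B5 → L1 miss [D]
1: R B5 → L1 hit [D]
2: W B5 → L1 hit [D]
3: W B4 → L0 miss [D]
4: W B2 → L0 miss wb→B4 [D]
5: W B2 → L0 hit [D]
6: R B2 → L0 hit [D]
7: W B2 → L0 hit [D]
8: R B2 → L0 hit [D]
9: W B2 → L0 hit [D]
10: R B2 → L0 hit [D]
11: R B4 → L0 miss wb→B2 [-]
12: R B2 → L0 miss [-]
13: R B2 → L0 hit [-]
14: R B2 → L0 hit [-]
15: R B2 → L0 hit [-]

DIRTY = [5]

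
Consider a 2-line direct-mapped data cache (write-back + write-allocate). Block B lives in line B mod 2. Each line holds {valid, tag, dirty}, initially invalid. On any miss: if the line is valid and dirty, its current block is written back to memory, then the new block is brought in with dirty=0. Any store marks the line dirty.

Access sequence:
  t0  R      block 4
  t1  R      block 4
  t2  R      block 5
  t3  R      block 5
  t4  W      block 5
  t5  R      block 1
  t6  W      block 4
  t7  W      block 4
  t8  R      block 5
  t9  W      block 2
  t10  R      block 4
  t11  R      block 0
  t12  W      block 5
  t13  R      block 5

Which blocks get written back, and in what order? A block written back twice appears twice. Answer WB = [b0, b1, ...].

WB = [5, 4, 2]

0: R B4 → L0 miss [-]
1: R B4 → L0 hit [-]
2: R B5 → L1 miss [-]
3: R B5 → L1 hit [-]
4: W B5 → L1 hit [D]
5: R B1 → L1 miss wb→B5 [-]
6: W B4 → L0 hit [D]
7: W B4 → L0 hit [D]
8: R B5 → L1 miss [-]
9: W B2 → L0 miss wb→B4 [D]
10: R B4 → L0 miss wb→B2 [-]
11: R B0 → L0 miss [-]
12: W B5 → L1 hit [D]
13: R B5 → L1 hit [D]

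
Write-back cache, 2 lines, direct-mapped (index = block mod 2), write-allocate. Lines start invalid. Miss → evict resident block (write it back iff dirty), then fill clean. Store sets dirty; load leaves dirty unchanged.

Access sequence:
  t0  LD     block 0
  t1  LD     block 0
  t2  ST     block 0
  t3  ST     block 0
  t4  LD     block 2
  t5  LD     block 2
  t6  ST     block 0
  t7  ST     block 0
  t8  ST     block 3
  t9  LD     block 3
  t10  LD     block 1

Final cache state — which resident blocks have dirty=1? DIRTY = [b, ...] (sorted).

DIRTY = [0]

0: R B0 -> L0 miss  d=-]
1: R B0 -> L0 hit  d=-]
2: W B0 -> L0 hit  d=D]
3: W B0 -> L0 hit  d=D]
4: R B2 -> L0 miss wb->B0  d=-]
5: R B2 -> L0 hit  d=-]
6: W B0 -> L0 miss  d=D]
7: W B0 -> L0 hit  d=D]
8: W B3 -> L1 miss  d=D]
9: R B3 -> L1 hit  d=D]
10: R B1 -> L1 miss wb->B3  d=-]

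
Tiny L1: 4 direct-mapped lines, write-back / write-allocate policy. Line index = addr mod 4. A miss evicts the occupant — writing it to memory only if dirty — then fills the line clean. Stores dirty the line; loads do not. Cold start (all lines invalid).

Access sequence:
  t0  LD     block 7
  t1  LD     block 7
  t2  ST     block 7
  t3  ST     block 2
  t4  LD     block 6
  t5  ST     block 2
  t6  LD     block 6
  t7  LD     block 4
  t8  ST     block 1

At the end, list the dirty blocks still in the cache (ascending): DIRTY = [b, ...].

DIRTY = [1, 7]

  0 | R B7 → L3 miss [-]
  1 | R B7 → L3 hit [-]
  2 | W B7 → L3 hit [D]
  3 | W B2 → L2 miss [D]
  4 | R B6 → L2 miss wb→B2 [-]
  5 | W B2 → L2 miss [D]
  6 | R B6 → L2 miss wb→B2 [-]
  7 | R B4 → L0 miss [-]
  8 | W B1 → L1 miss [D]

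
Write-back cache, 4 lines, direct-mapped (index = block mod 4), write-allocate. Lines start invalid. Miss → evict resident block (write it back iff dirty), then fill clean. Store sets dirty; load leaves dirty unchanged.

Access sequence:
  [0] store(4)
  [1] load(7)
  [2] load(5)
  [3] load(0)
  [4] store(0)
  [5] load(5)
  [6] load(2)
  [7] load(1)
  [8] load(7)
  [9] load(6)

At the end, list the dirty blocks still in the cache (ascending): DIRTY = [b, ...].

DIRTY = [0]

0: W B4 -> L0 miss  d=D]
1: R B7 -> L3 miss  d=-]
2: R B5 -> L1 miss  d=-]
3: R B0 -> L0 miss wb->B4  d=-]
4: W B0 -> L0 hit  d=D]
5: R B5 -> L1 hit  d=-]
6: R B2 -> L2 miss  d=-]
7: R B1 -> L1 miss  d=-]
8: R B7 -> L3 hit  d=-]
9: R B6 -> L2 miss  d=-]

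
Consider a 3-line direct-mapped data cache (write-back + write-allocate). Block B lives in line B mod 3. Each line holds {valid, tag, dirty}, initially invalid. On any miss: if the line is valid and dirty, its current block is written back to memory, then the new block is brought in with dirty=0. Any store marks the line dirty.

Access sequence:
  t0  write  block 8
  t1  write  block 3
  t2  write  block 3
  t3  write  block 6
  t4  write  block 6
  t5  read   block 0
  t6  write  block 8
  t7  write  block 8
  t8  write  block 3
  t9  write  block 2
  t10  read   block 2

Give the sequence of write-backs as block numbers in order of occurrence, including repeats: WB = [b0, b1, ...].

WB = [3, 6, 8]

0: W B8 → L2 miss [D]
1: W B3 → L0 miss [D]
2: W B3 → L0 hit [D]
3: W B6 → L0 miss wb→B3 [D]
4: W B6 → L0 hit [D]
5: R B0 → L0 miss wb→B6 [-]
6: W B8 → L2 hit [D]
7: W B8 → L2 hit [D]
8: W B3 → L0 miss [D]
9: W B2 → L2 miss wb→B8 [D]
10: R B2 → L2 hit [D]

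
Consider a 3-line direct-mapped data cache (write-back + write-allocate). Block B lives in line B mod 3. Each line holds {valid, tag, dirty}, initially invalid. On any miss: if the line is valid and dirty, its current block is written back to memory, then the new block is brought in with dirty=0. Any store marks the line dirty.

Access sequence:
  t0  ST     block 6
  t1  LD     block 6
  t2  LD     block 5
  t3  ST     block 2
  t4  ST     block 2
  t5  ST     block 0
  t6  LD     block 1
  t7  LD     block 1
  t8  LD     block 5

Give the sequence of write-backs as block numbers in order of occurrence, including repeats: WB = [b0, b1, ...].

  0 | W B6 → L0 miss [D]
  1 | R B6 → L0 hit [D]
  2 | R B5 → L2 miss [-]
  3 | W B2 → L2 miss [D]
  4 | W B2 → L2 hit [D]
  5 | W B0 → L0 miss wb→B6 [D]
  6 | R B1 → L1 miss [-]
  7 | R B1 → L1 hit [-]
  8 | R B5 → L2 miss wb→B2 [-]

WB = [6, 2]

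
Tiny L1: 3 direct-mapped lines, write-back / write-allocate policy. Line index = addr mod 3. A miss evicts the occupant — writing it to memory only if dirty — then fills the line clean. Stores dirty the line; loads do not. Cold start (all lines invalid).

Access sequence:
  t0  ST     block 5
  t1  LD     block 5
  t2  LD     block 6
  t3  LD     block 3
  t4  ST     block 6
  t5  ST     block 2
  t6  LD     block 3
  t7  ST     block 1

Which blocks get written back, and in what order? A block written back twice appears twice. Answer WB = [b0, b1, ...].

0: W B5 -> L2 miss  d=D]
1: R B5 -> L2 hit  d=D]
2: R B6 -> L0 miss  d=-]
3: R B3 -> L0 miss  d=-]
4: W B6 -> L0 miss  d=D]
5: W B2 -> L2 miss wb->B5  d=D]
6: R B3 -> L0 miss wb->B6  d=-]
7: W B1 -> L1 miss  d=D]

WB = [5, 6]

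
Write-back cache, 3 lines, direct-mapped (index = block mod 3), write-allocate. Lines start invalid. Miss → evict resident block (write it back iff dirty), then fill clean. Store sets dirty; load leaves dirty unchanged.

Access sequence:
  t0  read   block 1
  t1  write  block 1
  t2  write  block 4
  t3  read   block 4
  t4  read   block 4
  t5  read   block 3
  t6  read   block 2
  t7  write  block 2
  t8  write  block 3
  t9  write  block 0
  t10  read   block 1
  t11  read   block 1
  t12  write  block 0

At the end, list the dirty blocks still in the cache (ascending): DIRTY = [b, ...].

0: R B1 -> L1 miss  d=-]
1: W B1 -> L1 hit  d=D]
2: W B4 -> L1 miss wb->B1  d=D]
3: R B4 -> L1 hit  d=D]
4: R B4 -> L1 hit  d=D]
5: R B3 -> L0 miss  d=-]
6: R B2 -> L2 miss  d=-]
7: W B2 -> L2 hit  d=D]
8: W B3 -> L0 hit  d=D]
9: W B0 -> L0 miss wb->B3  d=D]
10: R B1 -> L1 miss wb->B4  d=-]
11: R B1 -> L1 hit  d=-]
12: W B0 -> L0 hit  d=D]

DIRTY = [0, 2]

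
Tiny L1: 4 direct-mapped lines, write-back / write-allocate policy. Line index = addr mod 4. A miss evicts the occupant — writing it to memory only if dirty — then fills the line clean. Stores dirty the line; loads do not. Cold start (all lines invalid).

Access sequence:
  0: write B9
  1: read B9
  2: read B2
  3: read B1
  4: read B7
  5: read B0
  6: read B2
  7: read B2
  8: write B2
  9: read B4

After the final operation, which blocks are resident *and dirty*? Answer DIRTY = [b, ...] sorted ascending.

DIRTY = [2]

0: W B9 → L1 miss [D]
1: R B9 → L1 hit [D]
2: R B2 → L2 miss [-]
3: R B1 → L1 miss wb→B9 [-]
4: R B7 → L3 miss [-]
5: R B0 → L0 miss [-]
6: R B2 → L2 hit [-]
7: R B2 → L2 hit [-]
8: W B2 → L2 hit [D]
9: R B4 → L0 miss [-]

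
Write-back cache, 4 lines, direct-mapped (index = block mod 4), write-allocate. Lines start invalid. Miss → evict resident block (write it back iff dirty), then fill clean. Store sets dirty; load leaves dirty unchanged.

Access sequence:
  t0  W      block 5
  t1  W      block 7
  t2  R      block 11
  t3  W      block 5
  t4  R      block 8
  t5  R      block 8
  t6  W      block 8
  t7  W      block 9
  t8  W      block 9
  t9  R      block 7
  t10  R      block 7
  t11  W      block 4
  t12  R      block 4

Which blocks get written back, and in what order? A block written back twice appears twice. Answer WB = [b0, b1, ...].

WB = [7, 5, 8]

  0 | W B5 → L1 miss [D]
  1 | W B7 → L3 miss [D]
  2 | R B11 → L3 miss wb→B7 [-]
  3 | W B5 → L1 hit [D]
  4 | R B8 → L0 miss [-]
  5 | R B8 → L0 hit [-]
  6 | W B8 → L0 hit [D]
  7 | W B9 → L1 miss wb→B5 [D]
  8 | W B9 → L1 hit [D]
  9 | R B7 → L3 miss [-]
  10 | R B7 → L3 hit [-]
  11 | W B4 → L0 miss wb→B8 [D]
  12 | R B4 → L0 hit [D]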